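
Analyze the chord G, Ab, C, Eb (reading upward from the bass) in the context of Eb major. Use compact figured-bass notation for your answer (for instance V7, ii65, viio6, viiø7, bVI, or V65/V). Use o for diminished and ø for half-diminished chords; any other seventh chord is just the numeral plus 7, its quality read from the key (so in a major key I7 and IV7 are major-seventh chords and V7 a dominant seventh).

IV42

The pitches Ab-C-Eb-G form a major seventh chord rooted on Ab.
Ab is scale degree 4 in Eb major, and a major seventh chord on that degree is written IV7.
With G in the bass the chord is in third inversion, so the figured bass is 42.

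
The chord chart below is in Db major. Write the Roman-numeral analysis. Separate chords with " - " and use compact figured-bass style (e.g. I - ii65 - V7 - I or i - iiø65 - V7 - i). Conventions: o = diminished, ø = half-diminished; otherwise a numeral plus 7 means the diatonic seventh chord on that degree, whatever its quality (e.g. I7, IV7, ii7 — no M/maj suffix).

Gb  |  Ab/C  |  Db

Gb: root Gb is the subdominant; major triad there is IV.
Ab/C has root Ab, degree 5 in Db major, so V6.
Db: major triad on Db = scale degree 1 → I.

IV - V6 - I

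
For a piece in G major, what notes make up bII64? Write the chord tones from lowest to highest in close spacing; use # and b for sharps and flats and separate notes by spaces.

Eb Ab C

bII64 is the Neapolitan chord — a major triad on the lowered second degree. In G major that root is Ab.
So the chord is Ab-C-Eb.
With the 64 figure the chord is in second inversion; from the bass Eb upward in close position it reads Eb-Ab-C.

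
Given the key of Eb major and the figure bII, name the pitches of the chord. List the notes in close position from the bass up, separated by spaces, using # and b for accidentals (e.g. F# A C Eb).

Fb Ab Cb

Scale degree 2 in Eb major is F; lowering it a half step gives Fb. bII is the Neapolitan chord — a major triad on the lowered second degree.
So the chord is Fb-Ab-Cb, a major triad.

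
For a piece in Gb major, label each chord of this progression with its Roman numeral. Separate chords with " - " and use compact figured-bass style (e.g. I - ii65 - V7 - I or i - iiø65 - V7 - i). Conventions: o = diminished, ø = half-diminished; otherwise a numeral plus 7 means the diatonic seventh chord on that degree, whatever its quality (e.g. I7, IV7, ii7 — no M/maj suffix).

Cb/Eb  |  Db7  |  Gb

IV6 - V7 - I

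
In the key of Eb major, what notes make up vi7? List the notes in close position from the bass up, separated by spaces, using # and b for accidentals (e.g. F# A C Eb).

The numeral's case and figure indicate a minor seventh chord. In Eb major its root, the submediant, is C.
Stacking thirds from C gives C-Eb-G-Bb.

C Eb G Bb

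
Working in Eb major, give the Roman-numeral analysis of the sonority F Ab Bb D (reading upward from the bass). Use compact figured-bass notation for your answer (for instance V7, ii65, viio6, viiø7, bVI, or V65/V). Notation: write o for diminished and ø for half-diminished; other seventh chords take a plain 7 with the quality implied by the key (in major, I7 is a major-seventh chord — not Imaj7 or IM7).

V43

Stacked in thirds the chord is Bb-D-F-Ab: a dominant seventh chord on Bb.
Bb is scale degree 5 in Eb major, and a dominant seventh chord on that degree is written V7.
With F in the bass the chord is in second inversion, so the figured bass is 43.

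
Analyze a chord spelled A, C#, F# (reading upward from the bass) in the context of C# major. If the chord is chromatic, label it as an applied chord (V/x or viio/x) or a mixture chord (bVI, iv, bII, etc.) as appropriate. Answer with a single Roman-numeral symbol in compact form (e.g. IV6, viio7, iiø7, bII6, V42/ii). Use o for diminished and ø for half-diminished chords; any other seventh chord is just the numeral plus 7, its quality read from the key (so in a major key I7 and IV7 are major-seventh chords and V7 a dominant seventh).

iv6

Stacked in thirds the chord is F#-A-C#: a minor triad on F#.
F# is the fourth degree of C# major. This is the minor subdominant, borrowed from the parallel minor.
With A in the bass the chord is in first inversion, so the figured bass is 6.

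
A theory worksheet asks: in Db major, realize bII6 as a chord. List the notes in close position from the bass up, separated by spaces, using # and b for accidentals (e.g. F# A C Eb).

bII6 is the Neapolitan sixth — a major triad on the lowered second degree, here in its customary first inversion. In Db major that root is Ebb.
So the chord is Ebb-Gb-Bbb, a major triad.
The figured bass 6 indicates first inversion, placing the third (Gb) in the bass: Gb-Bbb-Ebb.

Gb Bbb Ebb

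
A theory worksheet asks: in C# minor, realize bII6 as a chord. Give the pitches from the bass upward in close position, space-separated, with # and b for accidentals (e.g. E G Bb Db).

bII6 is the Neapolitan sixth — a major triad on the lowered second degree, here in its customary first inversion. In C# minor that root is D.
So the chord is D-F#-A.
With the 6 figure the chord is in first inversion; from the bass F# upward in close position it reads F#-A-D.

F# A D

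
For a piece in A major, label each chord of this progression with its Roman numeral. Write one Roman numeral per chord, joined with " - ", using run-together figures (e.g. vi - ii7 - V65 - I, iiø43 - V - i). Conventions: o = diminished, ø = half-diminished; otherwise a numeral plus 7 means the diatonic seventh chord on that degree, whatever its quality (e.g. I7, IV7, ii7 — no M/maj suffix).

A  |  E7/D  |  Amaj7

I - V42 - I7

A: major triad on A = scale degree 1 → I.
E7/D: root E is the dominant; dominant seventh chord there is V42.
Amaj7: root A is the tonic; major seventh chord there is I7.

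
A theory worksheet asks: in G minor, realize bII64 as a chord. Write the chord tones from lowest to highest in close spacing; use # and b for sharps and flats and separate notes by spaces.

Scale degree 2 in G minor is A; lowering it a half step gives Ab. bII64 is the Neapolitan chord — a major triad on the lowered second degree.
So the chord is Ab-C-Eb, a major triad.
The figured bass 64 indicates second inversion, placing the fifth (Eb) in the bass: Eb-Ab-C.

Eb Ab C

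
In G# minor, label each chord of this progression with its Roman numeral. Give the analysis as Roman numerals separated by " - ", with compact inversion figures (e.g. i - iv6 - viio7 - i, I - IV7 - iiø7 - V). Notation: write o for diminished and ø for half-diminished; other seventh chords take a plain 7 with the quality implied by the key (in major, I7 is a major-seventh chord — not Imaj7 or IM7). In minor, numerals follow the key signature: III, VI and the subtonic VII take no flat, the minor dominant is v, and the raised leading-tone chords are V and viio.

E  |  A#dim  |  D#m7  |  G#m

VI - iio - v7 - i

E has root E, degree 6 in G# minor, so VI.
A#dim: root A# is the supertonic; diminished triad there is iio.
D#m7 has root D#, degree 5 in G# minor, so v7.
G#m: root G# is the tonic; minor triad there is i.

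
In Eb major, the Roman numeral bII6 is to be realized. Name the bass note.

bII in Eb major has root Fb; the chord is Fb-Ab-Cb.
The figure 6 means first inversion — the third is in the bass.

Ab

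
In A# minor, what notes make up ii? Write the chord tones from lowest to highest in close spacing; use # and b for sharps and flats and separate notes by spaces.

ii is the minor supertonic, borrowed from the parallel major (the Dorian ii). In A# minor that root is B#.
So the chord is B#-D#-F##.

B# D# F##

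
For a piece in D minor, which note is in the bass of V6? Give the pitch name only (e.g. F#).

V in D minor has root A; the chord is A-C#-E.
The figure 6 means first inversion — the third is in the bass.

C#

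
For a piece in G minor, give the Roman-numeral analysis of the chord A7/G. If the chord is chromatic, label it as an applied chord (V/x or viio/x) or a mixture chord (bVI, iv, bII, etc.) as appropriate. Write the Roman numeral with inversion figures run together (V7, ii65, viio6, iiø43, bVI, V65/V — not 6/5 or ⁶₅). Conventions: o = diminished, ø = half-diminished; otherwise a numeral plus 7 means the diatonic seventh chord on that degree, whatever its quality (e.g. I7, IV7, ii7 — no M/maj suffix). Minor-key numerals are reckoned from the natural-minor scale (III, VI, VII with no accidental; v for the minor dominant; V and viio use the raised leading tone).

V42/V

The pitches A-C#-E-G form a dominant seventh chord rooted on A.
A is not a diatonic chord root with this quality in G minor, but it lies a perfect fifth above D (V), so the chord functions as an applied dominant of V.
With G in the bass the chord is in third inversion, so the figured bass is 42.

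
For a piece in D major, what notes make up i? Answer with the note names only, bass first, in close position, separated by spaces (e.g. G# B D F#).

D F A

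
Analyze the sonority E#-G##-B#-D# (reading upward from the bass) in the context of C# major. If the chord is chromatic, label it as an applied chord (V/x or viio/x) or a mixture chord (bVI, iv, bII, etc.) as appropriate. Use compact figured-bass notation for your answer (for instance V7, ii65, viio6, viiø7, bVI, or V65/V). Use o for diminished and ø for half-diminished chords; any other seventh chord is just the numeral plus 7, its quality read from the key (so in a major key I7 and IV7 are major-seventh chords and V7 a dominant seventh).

V7/vi

The pitches E#-G##-B#-D# form a dominant seventh chord rooted on E#.
E# is not a diatonic chord root with this quality in C# major, but it lies a perfect fifth above A# (vi), so the chord functions as an applied dominant of vi.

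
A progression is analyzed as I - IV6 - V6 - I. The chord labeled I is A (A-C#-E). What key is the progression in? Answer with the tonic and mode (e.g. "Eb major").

A major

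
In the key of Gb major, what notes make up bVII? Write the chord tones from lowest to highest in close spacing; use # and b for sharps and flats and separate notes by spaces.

Fb Ab Cb

bVII is a major triad on the lowered seventh degree (the subtonic), borrowed from the parallel minor. In Gb major that root is Fb.
So the chord is Fb-Ab-Cb, a major triad.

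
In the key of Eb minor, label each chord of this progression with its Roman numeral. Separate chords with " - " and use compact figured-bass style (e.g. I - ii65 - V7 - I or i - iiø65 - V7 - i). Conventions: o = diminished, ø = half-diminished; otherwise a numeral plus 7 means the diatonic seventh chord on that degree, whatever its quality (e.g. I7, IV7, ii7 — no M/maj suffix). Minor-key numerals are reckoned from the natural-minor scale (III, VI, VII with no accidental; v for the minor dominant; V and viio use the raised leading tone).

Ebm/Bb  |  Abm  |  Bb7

i64 - iv - V7

Ebm/Bb: root Eb is the tonic; minor triad there is i64.
Abm: root Ab is the subdominant; minor triad there is iv.
Bb7 has root Bb, degree 5 in Eb minor, so V7.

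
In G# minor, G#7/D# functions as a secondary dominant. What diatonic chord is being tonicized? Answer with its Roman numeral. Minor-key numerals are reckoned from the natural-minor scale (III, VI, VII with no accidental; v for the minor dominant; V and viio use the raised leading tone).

iv

The chord is a dominant seventh chord on G#.
A dominant resolves down a perfect fifth: G# → C#. In G# minor, C# is scale degree 4, i.e. iv.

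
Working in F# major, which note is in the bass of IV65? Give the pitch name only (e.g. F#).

D#

IV in F# major has root B; the chord is B-D#-F#-A#.
The figure 65 means first inversion — the third is in the bass.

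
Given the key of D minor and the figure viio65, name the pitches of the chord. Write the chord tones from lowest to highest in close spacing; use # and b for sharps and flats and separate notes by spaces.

E G Bb C#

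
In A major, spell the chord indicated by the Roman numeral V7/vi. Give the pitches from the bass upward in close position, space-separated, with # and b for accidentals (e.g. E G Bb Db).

C# E# G# B

The slash means an applied dominant: we want the dominant of vi. In A major, vi is F# minor, and its dominant is built on C#.
Building a dominant seventh chord on C# gives C#-E#-G#-B.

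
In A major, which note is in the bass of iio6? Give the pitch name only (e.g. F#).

D

iio in A major has root B; the chord is B-D-F.
The figure 6 means first inversion — the third is in the bass.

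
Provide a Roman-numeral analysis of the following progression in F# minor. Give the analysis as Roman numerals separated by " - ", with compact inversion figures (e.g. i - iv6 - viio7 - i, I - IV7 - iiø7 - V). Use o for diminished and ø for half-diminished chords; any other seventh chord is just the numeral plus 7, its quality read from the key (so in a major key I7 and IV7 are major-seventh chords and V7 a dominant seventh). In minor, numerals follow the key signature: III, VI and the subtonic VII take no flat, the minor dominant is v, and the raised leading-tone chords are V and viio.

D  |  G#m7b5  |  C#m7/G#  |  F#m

D: root D is the submediant; major triad there is VI.
G#m7b5: half-diminished seventh chord on G# = scale degree 2 → iiø7.
C#m7/G# has root C#, degree 5 in F# minor, so v43.
F#m: minor triad on F# = scale degree 1 → i.

VI - iiø7 - v43 - i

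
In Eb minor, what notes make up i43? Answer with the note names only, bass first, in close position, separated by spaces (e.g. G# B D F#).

Bb Db Eb Gb

In Eb minor, the tonic is Eb, and the diatonic chord built there is a minor seventh chord.
Stacking thirds from Eb gives Eb-Gb-Bb-Db.
With the 43 figure the chord is in second inversion; from the bass Bb upward in close position it reads Bb-Db-Eb-Gb.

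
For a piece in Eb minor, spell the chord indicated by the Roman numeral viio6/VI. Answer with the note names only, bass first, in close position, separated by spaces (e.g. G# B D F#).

viio6/VI is a secondary leading-tone chord. The target VI is Cb in Eb minor; the applied chord is rooted a semitone below, on Bb.
Building a diminished triad on Bb gives Bb-Db-Fb.
With the 6 figure the chord is in first inversion; from the bass Db upward in close position it reads Db-Fb-Bb.

Db Fb Bb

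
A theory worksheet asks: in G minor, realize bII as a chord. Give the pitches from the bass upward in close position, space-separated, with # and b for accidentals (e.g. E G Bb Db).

bII is the Neapolitan chord — a major triad on the lowered second degree. In G minor that root is Ab.
So the chord is Ab-C-Eb, a major triad.

Ab C Eb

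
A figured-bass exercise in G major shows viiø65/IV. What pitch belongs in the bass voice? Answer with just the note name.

The applied chord viiø65/IV is rooted on B: B-D-F-A.
The figure 65 means first inversion — the third is in the bass.

D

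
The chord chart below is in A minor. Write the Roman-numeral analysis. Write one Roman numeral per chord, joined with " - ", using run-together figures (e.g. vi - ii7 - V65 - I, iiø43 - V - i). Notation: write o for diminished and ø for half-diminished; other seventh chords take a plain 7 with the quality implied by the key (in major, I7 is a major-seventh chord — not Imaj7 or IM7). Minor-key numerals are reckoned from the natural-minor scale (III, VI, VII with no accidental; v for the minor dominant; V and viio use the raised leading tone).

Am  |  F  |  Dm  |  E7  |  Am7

i - VI - iv - V7 - i7

Am: minor triad on A = scale degree 1 → i.
F: root F is the submediant; major triad there is VI.
Dm has root D, degree 4 in A minor, so iv.
E7 has root E, degree 5 in A minor, so V7.
Am7 has root A, degree 1 in A minor, so i7.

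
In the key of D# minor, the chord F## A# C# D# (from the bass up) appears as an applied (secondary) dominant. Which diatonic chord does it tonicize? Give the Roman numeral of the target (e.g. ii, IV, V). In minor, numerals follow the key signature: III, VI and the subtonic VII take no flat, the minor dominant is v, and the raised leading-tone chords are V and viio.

iv

The chord is a dominant seventh chord on D#.
A dominant resolves down a perfect fifth: D# → G#. In D# minor, G# is scale degree 4, i.e. iv.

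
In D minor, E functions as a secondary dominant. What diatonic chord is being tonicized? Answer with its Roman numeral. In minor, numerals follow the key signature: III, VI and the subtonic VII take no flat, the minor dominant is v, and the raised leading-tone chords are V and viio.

V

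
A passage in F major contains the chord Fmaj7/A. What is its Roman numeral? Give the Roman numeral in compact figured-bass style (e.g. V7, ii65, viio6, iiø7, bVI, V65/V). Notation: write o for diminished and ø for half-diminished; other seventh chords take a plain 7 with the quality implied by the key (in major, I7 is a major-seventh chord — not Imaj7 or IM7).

I65

Stacked in thirds the chord is F-A-C-E: a major seventh chord on F.
In F major, F is the tonic; the diatonic major seventh chord there is I7.
With A in the bass the chord is in first inversion, so the figured bass is 65.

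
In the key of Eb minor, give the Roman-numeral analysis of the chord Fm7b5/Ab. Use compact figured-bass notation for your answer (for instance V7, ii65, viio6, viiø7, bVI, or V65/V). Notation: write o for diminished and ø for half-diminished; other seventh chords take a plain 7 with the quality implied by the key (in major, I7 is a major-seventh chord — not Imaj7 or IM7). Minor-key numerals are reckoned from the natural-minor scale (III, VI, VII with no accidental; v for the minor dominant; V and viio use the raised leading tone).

iiø65

Stacked in thirds the chord is F-Ab-Cb-Eb: a half-diminished seventh chord on F.
In Eb minor, F is the supertonic; the diatonic half-diminished seventh chord there is iiø7.
With Ab in the bass the chord is in first inversion, so the figured bass is 65.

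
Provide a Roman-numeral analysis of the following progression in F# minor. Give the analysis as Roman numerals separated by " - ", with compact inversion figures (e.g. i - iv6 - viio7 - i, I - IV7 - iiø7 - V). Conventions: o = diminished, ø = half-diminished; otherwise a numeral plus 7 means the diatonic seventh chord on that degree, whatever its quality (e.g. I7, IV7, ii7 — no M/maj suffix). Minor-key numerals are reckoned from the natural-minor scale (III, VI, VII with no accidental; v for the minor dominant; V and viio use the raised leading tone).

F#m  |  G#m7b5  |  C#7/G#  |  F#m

i - iiø7 - V43 - i

F#m: root F# is the tonic; minor triad there is i.
G#m7b5: root G# is the supertonic; half-diminished seventh chord there is iiø7.
C#7/G# has root C#, degree 5 in F# minor, so V43.
F#m: minor triad on F# = scale degree 1 → i.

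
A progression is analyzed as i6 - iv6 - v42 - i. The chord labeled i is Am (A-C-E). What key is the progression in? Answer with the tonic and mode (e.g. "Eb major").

A minor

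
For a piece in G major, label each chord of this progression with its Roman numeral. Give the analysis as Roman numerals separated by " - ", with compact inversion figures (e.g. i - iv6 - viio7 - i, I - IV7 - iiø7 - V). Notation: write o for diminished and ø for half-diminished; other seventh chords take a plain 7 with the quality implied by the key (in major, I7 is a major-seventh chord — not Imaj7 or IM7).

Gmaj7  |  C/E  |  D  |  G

I7 - IV6 - V - I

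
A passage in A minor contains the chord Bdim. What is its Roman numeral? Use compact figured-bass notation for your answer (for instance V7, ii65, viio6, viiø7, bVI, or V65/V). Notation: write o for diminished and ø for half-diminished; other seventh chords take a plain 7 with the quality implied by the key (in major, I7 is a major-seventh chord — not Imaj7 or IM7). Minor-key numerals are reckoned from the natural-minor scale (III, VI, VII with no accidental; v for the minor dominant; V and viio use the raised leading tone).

Stacked in thirds the chord is B-D-F: a diminished triad on B.
In A minor, B is the supertonic; the diatonic diminished triad there is iio.

iio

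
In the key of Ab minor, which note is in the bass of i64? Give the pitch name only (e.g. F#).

Eb

i in Ab minor has root Ab; the chord is Ab-Cb-Eb.
The figure 64 means second inversion — the fifth is in the bass.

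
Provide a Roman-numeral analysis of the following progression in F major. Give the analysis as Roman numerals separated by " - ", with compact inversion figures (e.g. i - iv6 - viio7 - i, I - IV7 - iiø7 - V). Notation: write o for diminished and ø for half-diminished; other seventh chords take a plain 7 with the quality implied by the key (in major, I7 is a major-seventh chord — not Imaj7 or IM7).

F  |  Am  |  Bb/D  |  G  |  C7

F: root F is the tonic; major triad there is I.
Am: minor triad on A = scale degree 3 → iii.
Bb/D: major triad on Bb = scale degree 4 → IV6.
G: chromatic; G is V of V, so V/V.
C7: root C is the dominant; dominant seventh chord there is V7.

I - iii - IV6 - V/V - V7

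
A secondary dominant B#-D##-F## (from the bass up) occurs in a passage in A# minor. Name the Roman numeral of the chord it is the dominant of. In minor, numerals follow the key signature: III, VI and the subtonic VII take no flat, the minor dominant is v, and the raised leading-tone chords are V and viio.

The chord is a major triad on B#.
A dominant resolves down a perfect fifth: B# → E#. In A# minor, E# is scale degree 5, i.e. V.

V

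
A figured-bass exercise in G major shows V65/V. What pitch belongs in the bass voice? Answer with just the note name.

C#

The applied chord V65/V is rooted on A: A-C#-E-G.
The figure 65 means first inversion — the third is in the bass.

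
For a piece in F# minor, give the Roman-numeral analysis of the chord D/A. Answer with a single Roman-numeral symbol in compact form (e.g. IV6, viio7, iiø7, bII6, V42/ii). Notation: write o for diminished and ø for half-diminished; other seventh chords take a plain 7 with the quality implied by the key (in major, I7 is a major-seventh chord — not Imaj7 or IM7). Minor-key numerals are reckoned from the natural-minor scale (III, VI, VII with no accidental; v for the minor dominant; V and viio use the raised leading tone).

VI64

Stacked in thirds the chord is D-F#-A: a major triad on D.
D is scale degree 6 in F# minor, and a major triad on that degree is written VI.
With A in the bass the chord is in second inversion, so the figured bass is 64.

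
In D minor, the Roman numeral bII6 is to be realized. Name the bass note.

G

bII in D minor has root Eb; the chord is Eb-G-Bb.
The figure 6 means first inversion — the third is in the bass.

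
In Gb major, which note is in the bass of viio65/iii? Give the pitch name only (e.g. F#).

The applied chord viio65/iii is rooted on A: A-C-Eb-Gb.
The figure 65 means first inversion — the third is in the bass.

C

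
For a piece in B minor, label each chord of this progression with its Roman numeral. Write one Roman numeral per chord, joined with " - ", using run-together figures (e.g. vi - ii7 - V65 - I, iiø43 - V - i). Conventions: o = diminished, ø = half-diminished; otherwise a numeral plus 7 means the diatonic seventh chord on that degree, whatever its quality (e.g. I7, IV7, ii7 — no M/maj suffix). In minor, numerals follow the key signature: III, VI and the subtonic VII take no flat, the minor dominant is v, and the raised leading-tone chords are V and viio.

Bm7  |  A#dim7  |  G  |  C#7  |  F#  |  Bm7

Bm7: minor seventh chord on B = scale degree 1 → i7.
A#dim7: root A# is the leading tone; fully diminished seventh chord there is viio7.
G: root G is the submediant; major triad there is VI.
C#7: a dominant seventh chord on C#, the applied dominant of V → V7/V.
F# has root F#, degree 5 in B minor, so V.
Bm7: minor seventh chord on B = scale degree 1 → i7.

i7 - viio7 - VI - V7/V - V - i7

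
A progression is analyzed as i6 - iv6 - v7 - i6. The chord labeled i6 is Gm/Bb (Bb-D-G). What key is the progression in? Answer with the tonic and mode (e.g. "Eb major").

The chord Gm/Bb is a minor triad rooted on G; its label is i6.
If G is scale degree 1 and the mode makes that degree carry a minor triad, the tonic is G and the mode is minor.

G minor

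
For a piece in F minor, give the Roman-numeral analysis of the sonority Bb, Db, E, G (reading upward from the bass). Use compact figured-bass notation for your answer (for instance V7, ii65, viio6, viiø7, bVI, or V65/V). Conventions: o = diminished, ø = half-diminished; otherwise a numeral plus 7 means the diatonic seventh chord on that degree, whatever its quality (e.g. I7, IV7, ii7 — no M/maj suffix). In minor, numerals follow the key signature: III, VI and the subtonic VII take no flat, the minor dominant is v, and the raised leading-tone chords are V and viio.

Stacked in thirds the chord is E-G-Bb-Db: a fully diminished seventh chord on E.
In F minor, E is the leading tone; the diatonic fully diminished seventh chord there is viio7.
With Bb in the bass the chord is in second inversion, so the figured bass is 43.

viio43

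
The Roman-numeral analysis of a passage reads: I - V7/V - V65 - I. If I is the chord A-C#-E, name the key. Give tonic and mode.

A major

The chord A is a major triad rooted on A; its label is I.
If A is scale degree 1 and the mode makes that degree carry a major triad, the tonic is A and the mode is major.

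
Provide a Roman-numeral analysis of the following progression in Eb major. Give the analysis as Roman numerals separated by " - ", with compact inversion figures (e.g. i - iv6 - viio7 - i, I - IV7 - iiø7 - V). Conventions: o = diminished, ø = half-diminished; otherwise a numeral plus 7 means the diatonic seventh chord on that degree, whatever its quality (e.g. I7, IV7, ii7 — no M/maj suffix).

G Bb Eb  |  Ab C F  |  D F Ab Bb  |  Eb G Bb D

I6 - ii6 - V65 - I7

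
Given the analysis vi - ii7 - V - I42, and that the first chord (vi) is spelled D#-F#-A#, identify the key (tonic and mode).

F# major

The anchor chord is a minor triad on D#, labeled vi.
vi on D# implies D# is the submediant; that puts the tonic at F#, and the lowercase numeral fits major mode.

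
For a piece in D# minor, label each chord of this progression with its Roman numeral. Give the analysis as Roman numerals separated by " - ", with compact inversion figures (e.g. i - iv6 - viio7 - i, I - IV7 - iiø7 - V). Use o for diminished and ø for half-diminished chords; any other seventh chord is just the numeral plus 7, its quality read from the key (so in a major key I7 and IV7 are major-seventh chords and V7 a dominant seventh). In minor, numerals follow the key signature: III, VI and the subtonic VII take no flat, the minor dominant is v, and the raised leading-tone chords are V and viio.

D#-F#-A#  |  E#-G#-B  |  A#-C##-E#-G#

D#-F#-A#: minor triad on D# = scale degree 1 → i.
E#-G#-B has root E#, degree 2 in D# minor, so iio.
A#-C##-E#-G#: root A# is the dominant; dominant seventh chord there is V7.

i - iio - V7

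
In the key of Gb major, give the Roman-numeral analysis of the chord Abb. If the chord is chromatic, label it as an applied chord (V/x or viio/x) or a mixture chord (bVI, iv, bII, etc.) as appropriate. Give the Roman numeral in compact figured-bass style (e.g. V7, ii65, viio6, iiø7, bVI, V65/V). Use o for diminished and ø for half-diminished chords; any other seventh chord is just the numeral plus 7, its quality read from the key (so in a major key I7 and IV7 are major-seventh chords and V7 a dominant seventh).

bII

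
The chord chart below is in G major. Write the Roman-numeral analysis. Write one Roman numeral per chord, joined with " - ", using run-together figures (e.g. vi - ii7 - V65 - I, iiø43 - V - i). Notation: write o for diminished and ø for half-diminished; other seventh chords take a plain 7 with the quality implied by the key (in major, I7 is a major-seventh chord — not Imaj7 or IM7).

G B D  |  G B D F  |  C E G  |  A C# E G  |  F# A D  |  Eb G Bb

I - V7/IV - IV - V7/V - V6 - bVI

G-B-D: major triad on G = scale degree 1 → I.
G-B-D-F: a dominant seventh chord on G, the applied dominant of IV → V7/IV.
C-E-G: root C is the subdominant; major triad there is IV.
A-C#-E-G: chromatic; A is V of V, so V7/V.
F#-A-D: major triad on D = scale degree 5 → V6.
Eb-G-Bb: Eb with this quality isn't in the key; it's bVI, borrowed from the parallel minor.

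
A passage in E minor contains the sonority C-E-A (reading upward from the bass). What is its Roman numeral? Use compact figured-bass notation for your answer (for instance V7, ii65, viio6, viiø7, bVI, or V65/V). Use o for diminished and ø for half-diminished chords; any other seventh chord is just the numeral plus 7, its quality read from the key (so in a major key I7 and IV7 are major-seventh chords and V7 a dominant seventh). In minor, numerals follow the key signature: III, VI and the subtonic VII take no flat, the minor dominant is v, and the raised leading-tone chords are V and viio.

iv6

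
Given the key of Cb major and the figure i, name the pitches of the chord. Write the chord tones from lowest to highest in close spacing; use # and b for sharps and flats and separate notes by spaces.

Scale degree 1 in Cb major is Cb; here the chord built on it is altered to a minor triad. i is the minor tonic, borrowed from the parallel minor.
So the chord is Cb-Ebb-Gb.

Cb Ebb Gb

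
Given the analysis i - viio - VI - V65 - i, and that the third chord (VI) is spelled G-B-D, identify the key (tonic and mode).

B minor

The chord G is a major triad rooted on G; its label is VI.
Counting down 5 scale steps from G places the tonic on B; a major triad on degree 6 is diatonic only in minor.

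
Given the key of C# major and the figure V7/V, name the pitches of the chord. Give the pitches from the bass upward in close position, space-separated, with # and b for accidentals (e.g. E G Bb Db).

V7/V is a secondary dominant — the dominant seventh of V. V in C# major is G#, so the applied chord's root is D#, a perfect fifth above.
Building a dominant seventh chord on D# gives D#-F##-A#-C#.

D# F## A# C#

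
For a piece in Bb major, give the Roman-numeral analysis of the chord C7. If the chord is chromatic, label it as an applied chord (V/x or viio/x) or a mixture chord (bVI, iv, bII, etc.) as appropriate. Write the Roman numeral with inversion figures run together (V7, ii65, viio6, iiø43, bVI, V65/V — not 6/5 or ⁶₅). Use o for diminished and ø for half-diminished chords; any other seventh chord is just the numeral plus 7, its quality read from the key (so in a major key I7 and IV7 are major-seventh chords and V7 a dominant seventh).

Stacked in thirds the chord is C-E-G-Bb: a dominant seventh chord on C.
C is not a diatonic chord root with this quality in Bb major, but it lies a perfect fifth above F (V), so the chord functions as an applied dominant of V.

V7/V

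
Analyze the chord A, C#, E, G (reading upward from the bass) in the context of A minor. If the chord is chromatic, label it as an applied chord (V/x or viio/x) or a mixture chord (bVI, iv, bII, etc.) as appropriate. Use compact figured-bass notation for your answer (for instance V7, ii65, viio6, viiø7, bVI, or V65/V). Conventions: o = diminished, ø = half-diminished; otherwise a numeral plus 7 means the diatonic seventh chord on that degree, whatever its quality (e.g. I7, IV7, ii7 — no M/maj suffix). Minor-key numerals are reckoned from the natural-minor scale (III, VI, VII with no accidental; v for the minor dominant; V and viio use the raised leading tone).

V7/iv

Stacked in thirds the chord is A-C#-E-G: a dominant seventh chord on A.
A is not a diatonic chord root with this quality in A minor, but it lies a perfect fifth above D (iv), so the chord functions as an applied dominant of iv.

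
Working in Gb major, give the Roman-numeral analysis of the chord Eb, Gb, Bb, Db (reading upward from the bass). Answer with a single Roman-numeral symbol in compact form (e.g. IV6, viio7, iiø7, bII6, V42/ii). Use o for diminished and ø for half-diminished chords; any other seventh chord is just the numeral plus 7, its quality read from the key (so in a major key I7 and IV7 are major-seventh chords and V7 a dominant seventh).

vi7

The pitches Eb-Gb-Bb-Db form a minor seventh chord rooted on Eb.
In Gb major, Eb is the submediant; the diatonic minor seventh chord there is vi7.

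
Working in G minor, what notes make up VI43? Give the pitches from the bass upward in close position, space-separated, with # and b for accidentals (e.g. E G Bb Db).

Bb D Eb G

In G minor, the sixth degree is Eb, and the diatonic chord built there is a major seventh chord.
Stacking thirds from Eb gives Eb-G-Bb-D.
The figured bass 43 indicates second inversion, placing the fifth (Bb) in the bass: Bb-D-Eb-G.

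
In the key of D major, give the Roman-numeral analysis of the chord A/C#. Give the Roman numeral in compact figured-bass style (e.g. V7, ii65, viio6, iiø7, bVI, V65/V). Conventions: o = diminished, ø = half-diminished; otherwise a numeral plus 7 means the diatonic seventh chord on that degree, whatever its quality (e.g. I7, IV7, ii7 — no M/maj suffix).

The pitches A-C#-E form a major triad rooted on A.
A is scale degree 5 in D major, and a major triad on that degree is written V.
With C# in the bass the chord is in first inversion, so the figured bass is 6.

V6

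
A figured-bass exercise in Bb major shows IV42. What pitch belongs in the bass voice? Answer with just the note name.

IV in Bb major has root Eb; the chord is Eb-G-Bb-D.
The figure 42 means third inversion — the seventh is in the bass.

D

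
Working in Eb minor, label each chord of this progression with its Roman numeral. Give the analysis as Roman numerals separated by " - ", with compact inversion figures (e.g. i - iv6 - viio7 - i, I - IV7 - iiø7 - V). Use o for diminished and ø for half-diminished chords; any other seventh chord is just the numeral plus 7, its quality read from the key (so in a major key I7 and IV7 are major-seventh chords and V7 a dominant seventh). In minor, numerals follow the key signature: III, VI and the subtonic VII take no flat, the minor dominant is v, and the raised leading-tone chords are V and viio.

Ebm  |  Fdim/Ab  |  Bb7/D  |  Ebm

i - iio6 - V65 - i

Ebm has root Eb, degree 1 in Eb minor, so i.
Fdim/Ab: diminished triad on F = scale degree 2 → iio6.
Bb7/D has root Bb, degree 5 in Eb minor, so V65.
Ebm has root Eb, degree 1 in Eb minor, so i.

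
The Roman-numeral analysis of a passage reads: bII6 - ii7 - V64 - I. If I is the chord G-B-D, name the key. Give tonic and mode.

The anchor chord is a major triad on G, labeled I.
If G is scale degree 1 and the mode makes that degree carry a major triad, the tonic is G and the mode is major.

G major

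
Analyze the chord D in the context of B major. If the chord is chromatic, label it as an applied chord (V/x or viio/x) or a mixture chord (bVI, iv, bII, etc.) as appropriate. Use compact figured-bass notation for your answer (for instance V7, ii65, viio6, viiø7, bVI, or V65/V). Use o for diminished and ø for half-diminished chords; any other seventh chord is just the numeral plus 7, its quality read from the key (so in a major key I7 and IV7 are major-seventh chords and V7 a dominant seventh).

bIII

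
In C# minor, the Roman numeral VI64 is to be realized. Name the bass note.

E

VI in C# minor has root A; the chord is A-C#-E.
The figure 64 means second inversion — the fifth is in the bass.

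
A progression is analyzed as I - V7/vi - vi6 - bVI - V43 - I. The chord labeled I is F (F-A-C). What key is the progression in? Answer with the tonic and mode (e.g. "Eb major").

F major

I is given as F-A-C — a major triad with root F.
If F is scale degree 1 and the mode makes that degree carry a major triad, the tonic is F and the mode is major.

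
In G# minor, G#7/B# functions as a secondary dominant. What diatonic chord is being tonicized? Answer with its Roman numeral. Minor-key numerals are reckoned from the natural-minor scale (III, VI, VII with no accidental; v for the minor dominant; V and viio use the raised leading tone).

iv

The chord is a dominant seventh chord on G#.
A dominant resolves down a perfect fifth: G# → C#. In G# minor, C# is scale degree 4, i.e. iv.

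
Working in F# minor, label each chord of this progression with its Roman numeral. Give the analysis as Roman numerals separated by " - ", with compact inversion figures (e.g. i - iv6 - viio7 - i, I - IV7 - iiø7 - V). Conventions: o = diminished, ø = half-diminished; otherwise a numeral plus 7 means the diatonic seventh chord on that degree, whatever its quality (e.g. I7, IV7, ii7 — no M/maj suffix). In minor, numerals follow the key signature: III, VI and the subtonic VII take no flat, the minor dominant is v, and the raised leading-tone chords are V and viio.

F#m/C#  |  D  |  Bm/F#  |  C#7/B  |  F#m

F#m/C#: root F# is the tonic; minor triad there is i64.
D: major triad on D = scale degree 6 → VI.
Bm/F# has root B, degree 4 in F# minor, so iv64.
C#7/B has root C#, degree 5 in F# minor, so V42.
F#m has root F#, degree 1 in F# minor, so i.

i64 - VI - iv64 - V42 - i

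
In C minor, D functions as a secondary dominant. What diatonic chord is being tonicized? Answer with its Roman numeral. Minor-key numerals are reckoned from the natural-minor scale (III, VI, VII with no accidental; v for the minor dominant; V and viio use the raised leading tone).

The chord is a major triad on D.
A dominant resolves down a perfect fifth: D → G. In C minor, G is scale degree 5, i.e. V.

V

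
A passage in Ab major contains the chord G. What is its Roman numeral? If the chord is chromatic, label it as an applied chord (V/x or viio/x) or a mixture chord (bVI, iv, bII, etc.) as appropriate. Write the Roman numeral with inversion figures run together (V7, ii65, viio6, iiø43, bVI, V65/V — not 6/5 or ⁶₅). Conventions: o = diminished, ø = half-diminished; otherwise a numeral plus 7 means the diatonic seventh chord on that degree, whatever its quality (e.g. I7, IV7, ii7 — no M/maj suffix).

Stacked in thirds the chord is G-B-D: a major triad on G.
G is not a diatonic chord root with this quality in Ab major, but it lies a perfect fifth above C (iii), so the chord functions as an applied dominant of iii.

V/iii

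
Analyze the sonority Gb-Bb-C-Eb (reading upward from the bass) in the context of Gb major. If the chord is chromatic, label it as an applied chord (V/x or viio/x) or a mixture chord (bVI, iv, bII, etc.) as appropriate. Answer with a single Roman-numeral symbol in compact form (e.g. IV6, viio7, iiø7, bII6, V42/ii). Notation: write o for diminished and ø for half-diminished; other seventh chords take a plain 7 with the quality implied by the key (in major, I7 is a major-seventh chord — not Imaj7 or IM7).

viiø43/V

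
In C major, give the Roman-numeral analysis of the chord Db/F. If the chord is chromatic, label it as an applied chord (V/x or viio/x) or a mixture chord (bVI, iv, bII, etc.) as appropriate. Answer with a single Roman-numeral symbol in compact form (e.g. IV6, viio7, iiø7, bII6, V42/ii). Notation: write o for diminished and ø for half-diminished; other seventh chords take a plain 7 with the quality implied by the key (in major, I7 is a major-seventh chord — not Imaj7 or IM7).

Stacked in thirds the chord is Db-F-Ab: a major triad on Db.
Db is the lowered second degree of C major (diatonic 2 would be D). This is the Neapolitan sixth — a major triad on the lowered second degree, here in its customary first inversion.
With F in the bass the chord is in first inversion, so the figured bass is 6.

bII6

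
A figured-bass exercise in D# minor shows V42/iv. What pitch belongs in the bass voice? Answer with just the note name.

The applied chord V42/iv is rooted on D#: D#-F##-A#-C#.
The figure 42 means third inversion — the seventh is in the bass.

C#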